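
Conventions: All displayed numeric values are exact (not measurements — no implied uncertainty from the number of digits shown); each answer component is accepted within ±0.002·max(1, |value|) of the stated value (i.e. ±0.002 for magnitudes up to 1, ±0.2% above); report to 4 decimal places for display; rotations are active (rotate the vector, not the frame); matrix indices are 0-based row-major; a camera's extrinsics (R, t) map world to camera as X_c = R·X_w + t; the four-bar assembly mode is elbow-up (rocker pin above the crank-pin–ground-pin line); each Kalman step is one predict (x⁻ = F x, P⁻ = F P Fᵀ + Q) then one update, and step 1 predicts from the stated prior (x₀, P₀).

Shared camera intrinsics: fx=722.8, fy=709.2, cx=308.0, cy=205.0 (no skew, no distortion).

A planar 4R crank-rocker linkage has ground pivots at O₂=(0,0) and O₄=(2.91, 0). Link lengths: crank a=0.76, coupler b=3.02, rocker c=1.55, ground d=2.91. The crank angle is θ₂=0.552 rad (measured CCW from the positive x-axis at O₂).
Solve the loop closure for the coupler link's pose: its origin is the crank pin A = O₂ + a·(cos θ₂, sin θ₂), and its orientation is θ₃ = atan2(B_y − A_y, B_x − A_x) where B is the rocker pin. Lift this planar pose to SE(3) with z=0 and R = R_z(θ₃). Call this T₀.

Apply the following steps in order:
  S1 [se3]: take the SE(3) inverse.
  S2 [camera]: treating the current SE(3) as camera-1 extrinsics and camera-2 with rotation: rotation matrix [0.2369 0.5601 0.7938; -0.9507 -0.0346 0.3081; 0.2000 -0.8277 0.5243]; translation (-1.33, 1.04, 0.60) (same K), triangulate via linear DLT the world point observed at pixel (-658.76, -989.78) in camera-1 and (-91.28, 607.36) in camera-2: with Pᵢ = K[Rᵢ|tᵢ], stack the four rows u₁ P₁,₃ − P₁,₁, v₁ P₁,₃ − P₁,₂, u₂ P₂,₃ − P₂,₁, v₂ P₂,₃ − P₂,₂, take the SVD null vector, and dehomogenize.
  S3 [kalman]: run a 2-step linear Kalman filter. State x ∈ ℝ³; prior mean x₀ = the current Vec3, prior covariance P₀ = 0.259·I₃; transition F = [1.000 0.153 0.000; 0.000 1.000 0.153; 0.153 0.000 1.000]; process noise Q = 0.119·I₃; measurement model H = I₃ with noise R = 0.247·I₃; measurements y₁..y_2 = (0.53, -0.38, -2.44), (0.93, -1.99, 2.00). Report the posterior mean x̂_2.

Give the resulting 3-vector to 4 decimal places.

result = (0.5178, -1.4822, 0.5895)

source (fourbar_fk): coupler pose = R=[0.9386 -0.3451 0.0000; 0.3451 0.9386 0.0000; 0.0000 0.0000 1.0000], t=(0.6471, 0.3985, 0.0000)
after S1 (invert_se3): R=[0.9386 0.3451 0.0000; -0.3451 0.9386 0.0000; 0.0000 0.0000 1.0000], t=(-0.7449, -0.1507, 0.0000)
after S2 (triangulate): (-0.1255, -1.9432, 1.1464)
after S3 (kf_track): (0.5178, -1.4822, 0.5895)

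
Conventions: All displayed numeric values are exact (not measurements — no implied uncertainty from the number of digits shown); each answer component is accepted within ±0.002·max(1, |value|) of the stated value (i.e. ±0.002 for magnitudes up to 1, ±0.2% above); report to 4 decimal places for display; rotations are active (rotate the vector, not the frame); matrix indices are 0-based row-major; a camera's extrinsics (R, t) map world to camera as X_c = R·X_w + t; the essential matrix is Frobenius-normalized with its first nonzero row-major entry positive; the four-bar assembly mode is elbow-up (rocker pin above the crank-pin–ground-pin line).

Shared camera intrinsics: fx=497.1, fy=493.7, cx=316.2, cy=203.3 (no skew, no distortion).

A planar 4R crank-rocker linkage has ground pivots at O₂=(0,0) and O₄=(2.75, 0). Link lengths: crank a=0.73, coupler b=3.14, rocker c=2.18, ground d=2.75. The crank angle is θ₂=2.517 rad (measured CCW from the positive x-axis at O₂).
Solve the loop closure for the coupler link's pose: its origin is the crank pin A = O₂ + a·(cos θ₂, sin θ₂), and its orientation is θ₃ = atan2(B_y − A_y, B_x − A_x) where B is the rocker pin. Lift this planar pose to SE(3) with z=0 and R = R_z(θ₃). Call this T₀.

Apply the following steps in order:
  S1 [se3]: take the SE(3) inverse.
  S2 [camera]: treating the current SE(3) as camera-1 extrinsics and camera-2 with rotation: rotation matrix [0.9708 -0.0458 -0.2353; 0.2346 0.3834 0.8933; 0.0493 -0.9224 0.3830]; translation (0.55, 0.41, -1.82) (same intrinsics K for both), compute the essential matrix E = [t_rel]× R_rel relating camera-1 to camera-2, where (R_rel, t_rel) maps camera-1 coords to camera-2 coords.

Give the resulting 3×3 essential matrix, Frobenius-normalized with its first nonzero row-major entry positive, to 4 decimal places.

source (fourbar_fk): coupler pose = R=[0.8512 -0.5248 0.0000; 0.5248 0.8512 0.0000; 0.0000 0.0000 1.0000], t=(-0.5922, 0.4269, 0.0000)
after S1 (invert_se3): R=[0.8512 0.5248 0.0000; -0.5248 0.8512 0.0000; 0.0000 0.0000 1.0000], t=(0.2801, -0.6741, 0.0000)
after S2 (essential): [0.2188 0.0320 0.6715; -0.5630 0.3695 0.1686; -0.1135 0.0710 0.0194]

matrix = [0.2188 0.0320 0.6715; -0.5630 0.3695 0.1686; -0.1135 0.0710 0.0194]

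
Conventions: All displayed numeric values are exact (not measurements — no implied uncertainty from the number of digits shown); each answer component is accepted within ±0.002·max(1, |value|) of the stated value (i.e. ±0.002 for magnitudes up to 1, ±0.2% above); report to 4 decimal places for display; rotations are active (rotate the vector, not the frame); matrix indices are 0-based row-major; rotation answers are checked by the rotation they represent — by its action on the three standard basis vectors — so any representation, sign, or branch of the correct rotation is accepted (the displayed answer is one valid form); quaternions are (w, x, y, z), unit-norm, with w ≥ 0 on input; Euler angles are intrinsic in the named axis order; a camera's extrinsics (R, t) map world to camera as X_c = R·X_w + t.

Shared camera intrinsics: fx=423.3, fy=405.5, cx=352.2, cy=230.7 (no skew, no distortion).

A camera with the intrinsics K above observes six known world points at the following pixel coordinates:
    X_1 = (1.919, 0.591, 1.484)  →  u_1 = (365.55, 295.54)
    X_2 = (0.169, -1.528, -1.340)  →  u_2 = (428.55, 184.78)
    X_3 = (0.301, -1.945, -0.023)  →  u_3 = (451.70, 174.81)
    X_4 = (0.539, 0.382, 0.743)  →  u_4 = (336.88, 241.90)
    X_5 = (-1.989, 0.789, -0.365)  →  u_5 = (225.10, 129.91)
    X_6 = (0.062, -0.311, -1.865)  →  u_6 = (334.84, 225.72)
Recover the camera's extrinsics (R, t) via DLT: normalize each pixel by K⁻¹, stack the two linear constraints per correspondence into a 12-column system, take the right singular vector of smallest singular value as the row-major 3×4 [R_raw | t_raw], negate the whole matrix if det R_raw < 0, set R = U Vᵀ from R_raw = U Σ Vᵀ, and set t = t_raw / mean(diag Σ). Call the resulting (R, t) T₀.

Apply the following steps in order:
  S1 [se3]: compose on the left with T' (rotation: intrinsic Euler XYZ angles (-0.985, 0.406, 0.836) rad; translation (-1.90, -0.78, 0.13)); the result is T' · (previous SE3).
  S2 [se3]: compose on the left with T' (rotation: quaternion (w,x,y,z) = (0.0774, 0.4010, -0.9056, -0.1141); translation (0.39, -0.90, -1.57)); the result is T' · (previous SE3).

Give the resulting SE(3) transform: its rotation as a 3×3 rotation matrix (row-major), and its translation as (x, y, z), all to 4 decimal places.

source (pnp_recover): camera pose = R=[0.4722 -0.8737 0.1170; 0.8759 0.4502 -0.1733; 0.0987 0.1843 0.9779], t=(-0.2899, -0.3000, 6.9399)
after S1 (compose_se3): R=[-0.2672 -0.7723 0.5764; 0.7036 0.2523 0.6643; -0.6584 0.5831 0.4760], t=(0.8668, 4.2933, 3.9956)
after S2 (compose_se3): R=[-0.1680 0.2007 -0.9651; 0.5626 0.8234 0.0733; 0.8095 -0.5307 -0.2513], t=(-4.1560, 1.8335, -4.2176)

rotation (matrix) = ((-0.1680, 0.2007, -0.9651), (0.5626, 0.8234, 0.0733), (0.8095, -0.5307, -0.2513)), translation = (-4.1560, 1.8335, -4.2176)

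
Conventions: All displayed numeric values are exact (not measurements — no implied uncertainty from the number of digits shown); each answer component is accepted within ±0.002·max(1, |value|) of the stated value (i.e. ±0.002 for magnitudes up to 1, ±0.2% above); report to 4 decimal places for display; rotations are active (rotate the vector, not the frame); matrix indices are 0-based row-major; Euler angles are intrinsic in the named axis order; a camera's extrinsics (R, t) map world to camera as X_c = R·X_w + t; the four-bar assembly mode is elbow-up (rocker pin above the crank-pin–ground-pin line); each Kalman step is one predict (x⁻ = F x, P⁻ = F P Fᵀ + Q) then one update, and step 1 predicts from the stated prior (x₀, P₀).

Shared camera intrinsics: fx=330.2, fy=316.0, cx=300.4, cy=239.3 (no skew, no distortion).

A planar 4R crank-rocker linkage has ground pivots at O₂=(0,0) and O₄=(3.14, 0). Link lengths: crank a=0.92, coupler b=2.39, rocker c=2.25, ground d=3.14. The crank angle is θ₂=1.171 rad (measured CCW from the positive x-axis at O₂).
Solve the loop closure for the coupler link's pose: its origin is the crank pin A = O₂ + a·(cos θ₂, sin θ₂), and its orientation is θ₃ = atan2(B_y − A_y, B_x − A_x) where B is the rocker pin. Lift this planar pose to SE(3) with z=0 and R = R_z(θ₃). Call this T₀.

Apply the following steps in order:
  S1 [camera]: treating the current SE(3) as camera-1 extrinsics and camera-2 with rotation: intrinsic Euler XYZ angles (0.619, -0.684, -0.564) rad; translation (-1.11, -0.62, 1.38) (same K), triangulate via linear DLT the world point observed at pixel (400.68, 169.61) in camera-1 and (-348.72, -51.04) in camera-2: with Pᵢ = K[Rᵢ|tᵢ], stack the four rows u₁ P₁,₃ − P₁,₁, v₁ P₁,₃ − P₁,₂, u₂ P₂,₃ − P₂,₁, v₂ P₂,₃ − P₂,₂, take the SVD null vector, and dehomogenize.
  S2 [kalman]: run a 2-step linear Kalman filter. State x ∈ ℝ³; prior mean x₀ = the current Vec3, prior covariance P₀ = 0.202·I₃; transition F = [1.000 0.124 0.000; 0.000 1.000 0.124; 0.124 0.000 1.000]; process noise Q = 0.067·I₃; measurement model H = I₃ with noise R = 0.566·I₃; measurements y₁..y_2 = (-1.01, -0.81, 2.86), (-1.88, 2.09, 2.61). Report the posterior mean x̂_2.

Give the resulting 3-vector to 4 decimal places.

result = (-1.0729, 0.2458, 2.0056)

source (fourbar_fk): coupler pose = R=[0.8469 -0.5318 0.0000; 0.5318 0.8469 0.0000; 0.0000 0.0000 1.0000], t=(0.3581, 0.8474, 0.0000)
after S1 (triangulate): (-0.5697, -0.9859, 1.3170)
after S2 (kf_track): (-1.0729, 0.2458, 2.0056)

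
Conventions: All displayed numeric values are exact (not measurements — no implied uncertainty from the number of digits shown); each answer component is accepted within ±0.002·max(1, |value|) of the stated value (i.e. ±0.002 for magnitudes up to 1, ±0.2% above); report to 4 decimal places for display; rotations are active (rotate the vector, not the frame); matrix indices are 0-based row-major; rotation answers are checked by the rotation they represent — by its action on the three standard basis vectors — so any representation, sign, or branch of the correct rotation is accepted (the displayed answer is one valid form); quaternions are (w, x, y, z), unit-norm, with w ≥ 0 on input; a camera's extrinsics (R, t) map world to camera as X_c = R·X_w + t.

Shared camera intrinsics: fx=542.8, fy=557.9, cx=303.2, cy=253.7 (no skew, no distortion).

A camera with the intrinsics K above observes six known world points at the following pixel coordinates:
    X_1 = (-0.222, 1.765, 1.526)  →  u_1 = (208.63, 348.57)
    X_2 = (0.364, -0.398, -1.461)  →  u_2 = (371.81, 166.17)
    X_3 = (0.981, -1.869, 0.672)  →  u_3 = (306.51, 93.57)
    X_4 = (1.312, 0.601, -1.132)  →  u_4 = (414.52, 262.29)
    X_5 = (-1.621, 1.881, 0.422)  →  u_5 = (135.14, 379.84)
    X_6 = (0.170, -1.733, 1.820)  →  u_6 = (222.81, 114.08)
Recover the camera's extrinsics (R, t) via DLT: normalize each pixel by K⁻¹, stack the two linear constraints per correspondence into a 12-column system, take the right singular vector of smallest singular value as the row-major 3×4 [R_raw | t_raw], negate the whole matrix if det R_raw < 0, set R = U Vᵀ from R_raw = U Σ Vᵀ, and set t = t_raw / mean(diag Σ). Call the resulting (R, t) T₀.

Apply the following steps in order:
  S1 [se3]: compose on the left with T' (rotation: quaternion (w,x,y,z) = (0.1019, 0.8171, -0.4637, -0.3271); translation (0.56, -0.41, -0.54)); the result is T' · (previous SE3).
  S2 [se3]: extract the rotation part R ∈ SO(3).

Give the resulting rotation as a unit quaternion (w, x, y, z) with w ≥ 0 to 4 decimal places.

source (pnp_recover): camera pose = R=[0.8312 0.0122 -0.5559; 0.0103 0.9993 0.0372; 0.5559 -0.0367 0.8304], t=(-0.3701, -0.4699, 6.8499)
after S1 (compose_se3): R=[-0.0609 -0.6632 -0.7460; -0.6148 -0.5639 0.5514; -0.7863 0.4922 -0.3734], t=(-3.5557, 1.0904, -5.8399)
after S2 (rot_of_se3): [-0.0609 -0.6632 -0.7460; -0.6148 -0.5639 0.5514; -0.7863 0.4922 -0.3734]

rotation (quat) = (0.0216, -0.6849, 0.4665, 0.5593)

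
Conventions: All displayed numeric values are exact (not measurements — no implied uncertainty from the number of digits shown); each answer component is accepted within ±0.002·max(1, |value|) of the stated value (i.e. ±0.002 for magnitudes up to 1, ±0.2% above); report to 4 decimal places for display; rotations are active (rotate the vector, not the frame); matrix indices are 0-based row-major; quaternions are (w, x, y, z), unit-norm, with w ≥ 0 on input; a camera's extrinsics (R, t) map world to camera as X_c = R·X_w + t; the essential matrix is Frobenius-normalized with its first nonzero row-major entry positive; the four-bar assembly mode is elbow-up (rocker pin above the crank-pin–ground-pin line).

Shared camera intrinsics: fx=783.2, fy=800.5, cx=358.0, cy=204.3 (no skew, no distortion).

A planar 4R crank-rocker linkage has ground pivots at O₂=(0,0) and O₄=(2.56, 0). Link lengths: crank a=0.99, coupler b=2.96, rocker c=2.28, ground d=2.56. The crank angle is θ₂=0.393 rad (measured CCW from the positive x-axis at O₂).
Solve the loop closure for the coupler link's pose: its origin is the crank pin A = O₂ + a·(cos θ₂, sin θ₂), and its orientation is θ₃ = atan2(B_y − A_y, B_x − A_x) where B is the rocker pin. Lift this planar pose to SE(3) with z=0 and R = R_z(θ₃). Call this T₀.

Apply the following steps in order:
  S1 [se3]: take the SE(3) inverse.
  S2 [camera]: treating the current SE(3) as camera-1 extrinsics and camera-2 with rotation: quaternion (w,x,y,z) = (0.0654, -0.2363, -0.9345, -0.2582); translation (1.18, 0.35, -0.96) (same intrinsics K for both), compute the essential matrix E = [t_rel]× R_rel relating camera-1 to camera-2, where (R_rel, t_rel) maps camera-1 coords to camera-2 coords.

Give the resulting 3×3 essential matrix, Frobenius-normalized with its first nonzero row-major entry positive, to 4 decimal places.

source (fourbar_fk): coupler pose = R=[0.7975 -0.6033 0.0000; 0.6033 0.7975 0.0000; 0.0000 0.0000 1.0000], t=(0.9145, 0.3791, 0.0000)
after S1 (invert_se3): R=[0.7975 0.6033 0.0000; -0.6033 0.7975 0.0000; 0.0000 0.0000 1.0000], t=(-0.9581, 0.2494, 0.0000)
after S2 (essential): [0.5031 0.2293 -0.3172; -0.0138 -0.3486 0.2628; 0.4697 -0.3970 0.1573]

matrix = [0.5031 0.2293 -0.3172; -0.0138 -0.3486 0.2628; 0.4697 -0.3970 0.1573]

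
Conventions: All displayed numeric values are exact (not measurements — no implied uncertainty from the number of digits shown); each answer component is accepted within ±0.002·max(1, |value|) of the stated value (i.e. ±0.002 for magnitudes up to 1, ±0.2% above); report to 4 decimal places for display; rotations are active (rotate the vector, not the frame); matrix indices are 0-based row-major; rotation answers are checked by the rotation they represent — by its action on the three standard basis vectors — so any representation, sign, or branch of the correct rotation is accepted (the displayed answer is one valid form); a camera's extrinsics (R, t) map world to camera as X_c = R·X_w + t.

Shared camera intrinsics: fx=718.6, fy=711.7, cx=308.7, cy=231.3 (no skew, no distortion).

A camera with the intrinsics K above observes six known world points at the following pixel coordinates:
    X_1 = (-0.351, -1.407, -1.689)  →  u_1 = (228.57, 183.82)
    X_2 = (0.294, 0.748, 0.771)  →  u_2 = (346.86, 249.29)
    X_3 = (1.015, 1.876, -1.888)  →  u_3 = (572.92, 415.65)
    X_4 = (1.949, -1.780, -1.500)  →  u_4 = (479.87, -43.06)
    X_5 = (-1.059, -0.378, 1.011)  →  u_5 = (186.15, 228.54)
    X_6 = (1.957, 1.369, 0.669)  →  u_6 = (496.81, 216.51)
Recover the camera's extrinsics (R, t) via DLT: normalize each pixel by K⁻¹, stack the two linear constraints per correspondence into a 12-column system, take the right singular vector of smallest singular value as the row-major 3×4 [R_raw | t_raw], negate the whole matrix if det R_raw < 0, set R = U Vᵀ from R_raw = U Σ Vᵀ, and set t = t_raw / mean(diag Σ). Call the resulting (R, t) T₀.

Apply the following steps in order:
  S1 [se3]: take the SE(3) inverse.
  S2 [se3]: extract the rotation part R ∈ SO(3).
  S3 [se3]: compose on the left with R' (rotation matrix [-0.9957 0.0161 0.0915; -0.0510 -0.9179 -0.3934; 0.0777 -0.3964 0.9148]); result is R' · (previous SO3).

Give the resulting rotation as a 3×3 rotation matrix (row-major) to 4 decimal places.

source (pnp_recover): camera pose = R=[0.8442 0.4761 -0.2464; -0.5349 0.7785 -0.3284; 0.0354 0.4090 0.9118], t=(0.0100, 0.0300, 6.9703)
after S1 (invert_se3): R=[0.8442 -0.5349 0.0354; 0.4761 0.7785 0.4090; -0.2464 -0.3284 0.9118], t=(-0.2394, -2.8791, -6.3435)
after S2 (rot_of_se3): [0.8442 -0.5349 0.0354; 0.4761 0.7785 0.4090; -0.2464 -0.3284 0.9118]
after S3 (compose_so3): [-0.8554 0.5150 0.0547; -0.3831 -0.5581 -0.7360; -0.3485 -0.6506 0.6748]

rotation (matrix) = ((-0.8554, 0.5150, 0.0547), (-0.3831, -0.5581, -0.7360), (-0.3485, -0.6506, 0.6748))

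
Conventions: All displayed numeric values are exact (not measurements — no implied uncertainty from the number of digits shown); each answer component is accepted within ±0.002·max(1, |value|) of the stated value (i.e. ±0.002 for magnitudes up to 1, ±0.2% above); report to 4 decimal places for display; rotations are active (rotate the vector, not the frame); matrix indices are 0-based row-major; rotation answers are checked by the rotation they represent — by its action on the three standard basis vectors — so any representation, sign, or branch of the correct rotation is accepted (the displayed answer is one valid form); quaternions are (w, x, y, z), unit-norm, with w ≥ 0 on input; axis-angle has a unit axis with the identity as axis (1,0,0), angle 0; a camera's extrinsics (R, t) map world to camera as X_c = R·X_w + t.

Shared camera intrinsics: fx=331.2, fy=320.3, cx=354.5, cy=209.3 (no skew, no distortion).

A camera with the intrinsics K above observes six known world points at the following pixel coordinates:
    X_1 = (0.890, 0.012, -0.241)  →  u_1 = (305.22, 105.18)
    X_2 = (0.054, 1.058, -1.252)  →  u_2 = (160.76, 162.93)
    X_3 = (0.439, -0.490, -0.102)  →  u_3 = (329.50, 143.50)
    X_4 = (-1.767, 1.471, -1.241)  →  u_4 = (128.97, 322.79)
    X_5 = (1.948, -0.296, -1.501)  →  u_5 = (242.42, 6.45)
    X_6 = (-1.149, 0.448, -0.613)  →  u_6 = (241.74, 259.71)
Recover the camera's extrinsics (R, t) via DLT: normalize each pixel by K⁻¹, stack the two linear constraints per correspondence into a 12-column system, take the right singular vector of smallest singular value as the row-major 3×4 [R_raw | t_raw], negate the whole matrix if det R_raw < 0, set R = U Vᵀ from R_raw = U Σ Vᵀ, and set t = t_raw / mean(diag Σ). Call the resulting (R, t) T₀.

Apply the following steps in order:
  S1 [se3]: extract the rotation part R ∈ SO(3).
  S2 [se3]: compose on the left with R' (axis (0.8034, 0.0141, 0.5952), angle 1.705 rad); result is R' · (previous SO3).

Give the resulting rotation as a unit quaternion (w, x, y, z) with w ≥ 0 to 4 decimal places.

rotation (quat) = (0.7954, -0.3208, 0.3001, 0.4176)

source (pnp_recover): camera pose = R=[0.1725 -0.3812 0.9083; -0.9354 0.2257 0.2724; -0.3088 -0.8965 -0.3176], t=(-0.4998, -0.3497, 4.0385)
after S1 (rot_of_se3): [0.1725 -0.3812 0.9083; -0.9354 0.2257 0.2724; -0.3088 -0.8965 -0.3176]
after S2 (compose_so3): [0.4712 -0.8568 0.2094; 0.4718 0.4455 0.7609; -0.7453 -0.2597 0.6141]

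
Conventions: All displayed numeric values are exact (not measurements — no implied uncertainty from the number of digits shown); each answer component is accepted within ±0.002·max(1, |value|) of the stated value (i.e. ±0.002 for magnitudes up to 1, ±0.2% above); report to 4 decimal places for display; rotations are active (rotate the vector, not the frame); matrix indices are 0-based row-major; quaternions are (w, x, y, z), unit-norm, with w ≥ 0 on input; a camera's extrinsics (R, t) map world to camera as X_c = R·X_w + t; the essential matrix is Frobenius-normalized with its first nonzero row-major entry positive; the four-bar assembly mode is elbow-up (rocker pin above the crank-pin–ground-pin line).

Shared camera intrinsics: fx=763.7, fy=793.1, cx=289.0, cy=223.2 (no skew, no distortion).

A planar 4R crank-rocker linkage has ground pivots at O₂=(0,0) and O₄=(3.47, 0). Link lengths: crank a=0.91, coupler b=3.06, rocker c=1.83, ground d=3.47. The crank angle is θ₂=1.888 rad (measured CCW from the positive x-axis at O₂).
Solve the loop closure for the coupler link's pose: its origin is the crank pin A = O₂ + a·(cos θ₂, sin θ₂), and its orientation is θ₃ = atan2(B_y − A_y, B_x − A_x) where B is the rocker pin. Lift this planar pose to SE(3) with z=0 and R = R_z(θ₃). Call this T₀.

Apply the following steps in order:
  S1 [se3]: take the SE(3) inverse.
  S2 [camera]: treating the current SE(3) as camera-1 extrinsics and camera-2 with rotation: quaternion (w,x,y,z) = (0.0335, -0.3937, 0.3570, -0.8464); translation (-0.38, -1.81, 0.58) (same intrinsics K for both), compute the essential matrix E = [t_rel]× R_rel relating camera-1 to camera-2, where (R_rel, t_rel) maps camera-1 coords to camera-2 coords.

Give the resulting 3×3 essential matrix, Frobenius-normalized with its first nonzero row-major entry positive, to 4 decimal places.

source (fourbar_fk): coupler pose = R=[0.9667 -0.2560 0.0000; 0.2560 0.9667 0.0000; 0.0000 0.0000 1.0000], t=(-0.2838, 0.8646, 0.0000)
after S1 (invert_se3): R=[0.9667 0.2560 0.0000; -0.2560 0.9667 0.0000; 0.0000 0.0000 1.0000], t=(0.0531, -0.9085, 0.0000)
after S2 (essential): [0.3429 -0.5119 0.3284; -0.0830 0.0849 -0.0186; 0.4454 -0.0423 -0.5458]

matrix = [0.3429 -0.5119 0.3284; -0.0830 0.0849 -0.0186; 0.4454 -0.0423 -0.5458]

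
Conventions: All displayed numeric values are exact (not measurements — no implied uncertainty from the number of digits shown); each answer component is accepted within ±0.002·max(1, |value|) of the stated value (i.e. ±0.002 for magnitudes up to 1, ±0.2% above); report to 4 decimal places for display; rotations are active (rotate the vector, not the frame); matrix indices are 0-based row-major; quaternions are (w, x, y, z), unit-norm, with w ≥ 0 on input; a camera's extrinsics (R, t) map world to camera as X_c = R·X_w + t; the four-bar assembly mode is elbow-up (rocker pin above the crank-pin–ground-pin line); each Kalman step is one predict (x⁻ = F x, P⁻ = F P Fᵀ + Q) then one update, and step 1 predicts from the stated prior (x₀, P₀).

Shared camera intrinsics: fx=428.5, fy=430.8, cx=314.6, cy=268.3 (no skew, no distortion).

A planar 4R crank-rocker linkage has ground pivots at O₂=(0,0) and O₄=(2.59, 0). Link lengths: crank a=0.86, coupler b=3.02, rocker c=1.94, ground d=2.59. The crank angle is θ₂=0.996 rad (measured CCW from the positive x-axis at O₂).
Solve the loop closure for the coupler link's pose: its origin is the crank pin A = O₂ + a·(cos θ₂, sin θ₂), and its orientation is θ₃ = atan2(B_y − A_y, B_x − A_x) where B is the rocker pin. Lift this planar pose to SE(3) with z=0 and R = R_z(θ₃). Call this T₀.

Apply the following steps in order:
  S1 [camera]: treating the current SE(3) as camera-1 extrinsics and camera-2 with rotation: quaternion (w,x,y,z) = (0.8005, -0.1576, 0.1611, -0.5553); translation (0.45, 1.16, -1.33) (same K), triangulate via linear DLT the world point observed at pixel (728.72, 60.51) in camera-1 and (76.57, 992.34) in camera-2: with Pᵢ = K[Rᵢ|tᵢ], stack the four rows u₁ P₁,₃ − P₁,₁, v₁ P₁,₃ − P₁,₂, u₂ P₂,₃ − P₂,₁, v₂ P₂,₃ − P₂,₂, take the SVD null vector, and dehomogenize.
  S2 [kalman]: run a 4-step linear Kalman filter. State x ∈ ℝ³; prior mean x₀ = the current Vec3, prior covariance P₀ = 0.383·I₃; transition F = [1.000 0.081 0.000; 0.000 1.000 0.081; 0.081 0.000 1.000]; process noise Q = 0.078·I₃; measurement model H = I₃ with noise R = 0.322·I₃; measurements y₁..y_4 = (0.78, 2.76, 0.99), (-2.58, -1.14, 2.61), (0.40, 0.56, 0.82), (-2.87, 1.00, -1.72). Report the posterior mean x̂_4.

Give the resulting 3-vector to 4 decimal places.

result = (-1.3716, 0.5794, 0.0783)

source (fourbar_fk): coupler pose = R=[0.9326 -0.3609 0.0000; 0.3609 0.9326 0.0000; 0.0000 0.0000 1.0000], t=(0.4676, 0.7218, 0.0000)
after S1 (triangulate): (0.1717, -1.4578, 1.1938)
after S2 (kf_track): (-1.3716, 0.5794, 0.0783)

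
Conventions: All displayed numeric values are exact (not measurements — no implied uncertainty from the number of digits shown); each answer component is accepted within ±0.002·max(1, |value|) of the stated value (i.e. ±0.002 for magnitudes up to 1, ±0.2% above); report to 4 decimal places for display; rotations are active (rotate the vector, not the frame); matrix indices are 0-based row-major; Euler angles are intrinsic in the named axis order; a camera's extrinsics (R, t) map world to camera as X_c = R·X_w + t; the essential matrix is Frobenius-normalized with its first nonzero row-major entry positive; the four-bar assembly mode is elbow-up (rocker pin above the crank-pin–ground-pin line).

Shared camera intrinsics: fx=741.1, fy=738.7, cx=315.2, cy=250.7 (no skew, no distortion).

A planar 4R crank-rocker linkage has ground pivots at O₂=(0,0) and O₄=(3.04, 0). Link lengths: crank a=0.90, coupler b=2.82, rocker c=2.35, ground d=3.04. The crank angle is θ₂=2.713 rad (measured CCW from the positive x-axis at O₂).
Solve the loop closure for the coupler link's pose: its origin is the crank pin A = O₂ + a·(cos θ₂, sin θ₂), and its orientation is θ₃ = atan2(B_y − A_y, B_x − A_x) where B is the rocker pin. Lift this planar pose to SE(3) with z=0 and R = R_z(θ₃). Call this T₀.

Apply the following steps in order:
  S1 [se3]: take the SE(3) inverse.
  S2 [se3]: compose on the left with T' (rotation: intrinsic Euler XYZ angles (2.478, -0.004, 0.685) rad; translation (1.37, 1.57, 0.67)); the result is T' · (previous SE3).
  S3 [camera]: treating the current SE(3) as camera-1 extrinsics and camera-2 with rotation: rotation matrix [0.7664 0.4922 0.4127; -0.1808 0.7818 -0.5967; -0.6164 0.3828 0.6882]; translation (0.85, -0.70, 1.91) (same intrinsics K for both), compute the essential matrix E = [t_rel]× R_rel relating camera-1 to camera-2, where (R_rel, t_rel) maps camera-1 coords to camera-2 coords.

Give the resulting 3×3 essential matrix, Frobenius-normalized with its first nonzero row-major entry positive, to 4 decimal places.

source (fourbar_fk): coupler pose = R=[0.8528 -0.5222 0.0000; 0.5222 0.8528 0.0000; 0.0000 0.0000 1.0000], t=(-0.8186, 0.3740, 0.0000)
after S1 (invert_se3): R=[0.8528 0.5222 0.0000; -0.5222 0.8528 0.0000; 0.0000 0.0000 1.0000], t=(0.5028, -0.7464, 0.0000)
after S2 (compose_se3): R=[0.9908 -0.1352 -0.0040; -0.1090 -0.7802 -0.6159; 0.0802 0.6107 -0.7878], t=(2.2316, 1.7726, 0.5072)
after S3 (essential): [0.2128 0.1707 -0.6469; 0.5410 -0.4513 0.0560; -0.0086 -0.0346 0.0793]

matrix = [0.2128 0.1707 -0.6469; 0.5410 -0.4513 0.0560; -0.0086 -0.0346 0.0793]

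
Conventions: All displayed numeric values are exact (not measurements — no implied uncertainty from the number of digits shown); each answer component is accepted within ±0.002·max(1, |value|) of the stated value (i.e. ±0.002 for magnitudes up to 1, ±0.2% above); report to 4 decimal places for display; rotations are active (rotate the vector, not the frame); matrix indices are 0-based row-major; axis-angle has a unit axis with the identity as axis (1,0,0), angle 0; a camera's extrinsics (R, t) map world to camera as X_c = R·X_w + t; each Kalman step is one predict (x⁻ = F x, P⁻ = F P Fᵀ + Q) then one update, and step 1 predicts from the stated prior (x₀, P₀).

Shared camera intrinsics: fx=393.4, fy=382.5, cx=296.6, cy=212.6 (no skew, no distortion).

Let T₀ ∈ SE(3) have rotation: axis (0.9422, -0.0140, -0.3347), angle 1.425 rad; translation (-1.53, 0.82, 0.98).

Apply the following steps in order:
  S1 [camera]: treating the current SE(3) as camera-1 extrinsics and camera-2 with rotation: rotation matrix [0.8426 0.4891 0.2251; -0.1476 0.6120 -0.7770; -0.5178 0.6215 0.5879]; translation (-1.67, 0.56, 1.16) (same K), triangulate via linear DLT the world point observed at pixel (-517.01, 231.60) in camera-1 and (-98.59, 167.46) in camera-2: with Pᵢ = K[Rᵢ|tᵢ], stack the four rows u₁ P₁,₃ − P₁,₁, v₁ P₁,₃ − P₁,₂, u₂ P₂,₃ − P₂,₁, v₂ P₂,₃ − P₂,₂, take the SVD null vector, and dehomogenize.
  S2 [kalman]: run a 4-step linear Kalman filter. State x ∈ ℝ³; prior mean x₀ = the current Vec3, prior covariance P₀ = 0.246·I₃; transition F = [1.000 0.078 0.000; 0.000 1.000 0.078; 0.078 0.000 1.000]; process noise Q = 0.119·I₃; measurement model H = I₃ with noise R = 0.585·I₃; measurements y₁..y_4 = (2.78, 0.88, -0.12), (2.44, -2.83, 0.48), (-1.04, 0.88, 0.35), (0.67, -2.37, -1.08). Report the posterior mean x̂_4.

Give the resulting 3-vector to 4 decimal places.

result = (0.2833, -0.9537, -0.0451)

after S1 (triangulate): (-1.5647, -0.0896, 1.3597)
after S2 (kf_track): (0.2833, -0.9537, -0.0451)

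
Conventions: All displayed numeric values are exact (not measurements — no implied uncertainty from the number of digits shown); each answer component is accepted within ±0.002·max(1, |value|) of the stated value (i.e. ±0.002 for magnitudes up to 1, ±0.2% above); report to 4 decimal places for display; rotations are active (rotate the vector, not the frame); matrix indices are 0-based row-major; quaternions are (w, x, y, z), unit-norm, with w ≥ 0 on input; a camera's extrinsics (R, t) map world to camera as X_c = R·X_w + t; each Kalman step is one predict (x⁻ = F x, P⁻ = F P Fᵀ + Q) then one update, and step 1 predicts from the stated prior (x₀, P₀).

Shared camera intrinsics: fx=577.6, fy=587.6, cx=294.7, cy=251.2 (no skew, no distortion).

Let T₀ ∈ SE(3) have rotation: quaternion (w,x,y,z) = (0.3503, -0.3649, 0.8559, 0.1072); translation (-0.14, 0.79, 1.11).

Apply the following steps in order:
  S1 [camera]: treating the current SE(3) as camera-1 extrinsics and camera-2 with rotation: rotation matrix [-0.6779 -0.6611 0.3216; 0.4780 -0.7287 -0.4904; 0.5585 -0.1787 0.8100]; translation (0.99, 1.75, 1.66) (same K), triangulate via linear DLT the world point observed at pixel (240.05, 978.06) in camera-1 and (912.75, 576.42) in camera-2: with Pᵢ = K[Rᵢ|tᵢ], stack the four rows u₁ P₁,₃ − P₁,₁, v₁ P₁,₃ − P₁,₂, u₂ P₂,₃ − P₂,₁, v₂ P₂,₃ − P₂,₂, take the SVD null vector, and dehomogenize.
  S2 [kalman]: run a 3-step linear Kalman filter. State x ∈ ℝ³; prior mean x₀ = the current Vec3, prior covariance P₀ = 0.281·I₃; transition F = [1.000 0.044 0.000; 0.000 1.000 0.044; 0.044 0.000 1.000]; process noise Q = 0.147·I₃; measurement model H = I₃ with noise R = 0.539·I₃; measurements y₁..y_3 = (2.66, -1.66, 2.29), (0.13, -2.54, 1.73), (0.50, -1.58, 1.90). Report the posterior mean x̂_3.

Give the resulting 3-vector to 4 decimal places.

after S1 (triangulate): (-0.9861, 0.8217, 0.1568)
after S2 (kf_track): (0.4165, -1.2940, 1.5793)

result = (0.4165, -1.2940, 1.5793)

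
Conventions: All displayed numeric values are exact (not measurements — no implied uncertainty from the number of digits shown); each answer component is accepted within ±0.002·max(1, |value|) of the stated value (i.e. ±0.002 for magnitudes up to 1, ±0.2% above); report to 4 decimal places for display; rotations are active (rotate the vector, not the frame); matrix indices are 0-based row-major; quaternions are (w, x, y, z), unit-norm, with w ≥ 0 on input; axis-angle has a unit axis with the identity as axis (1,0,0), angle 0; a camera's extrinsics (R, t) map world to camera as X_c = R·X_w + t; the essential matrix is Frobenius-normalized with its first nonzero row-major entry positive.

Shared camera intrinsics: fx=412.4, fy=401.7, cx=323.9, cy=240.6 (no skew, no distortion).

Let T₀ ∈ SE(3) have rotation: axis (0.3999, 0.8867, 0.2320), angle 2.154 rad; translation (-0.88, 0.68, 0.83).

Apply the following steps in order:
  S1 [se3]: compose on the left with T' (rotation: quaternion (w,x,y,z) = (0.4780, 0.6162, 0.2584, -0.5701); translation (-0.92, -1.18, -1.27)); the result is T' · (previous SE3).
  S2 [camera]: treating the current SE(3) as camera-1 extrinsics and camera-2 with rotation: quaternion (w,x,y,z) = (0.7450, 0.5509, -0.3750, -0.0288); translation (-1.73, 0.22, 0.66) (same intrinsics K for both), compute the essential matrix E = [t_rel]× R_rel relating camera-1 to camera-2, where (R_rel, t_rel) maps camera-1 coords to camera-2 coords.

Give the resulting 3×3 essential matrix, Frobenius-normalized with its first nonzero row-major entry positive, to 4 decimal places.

after S1 (compose_se3): R=[0.8482 0.3570 0.3914; 0.2911 -0.9314 0.2187; 0.4426 -0.0715 -0.8939], t=(-0.9014, -1.9926, -0.1452)
after S2 (essential): [0.4841 -0.4536 0.0848; -0.2001 0.1076 -0.0820; -0.2914 -0.4364 -0.4680]

matrix = [0.4841 -0.4536 0.0848; -0.2001 0.1076 -0.0820; -0.2914 -0.4364 -0.4680]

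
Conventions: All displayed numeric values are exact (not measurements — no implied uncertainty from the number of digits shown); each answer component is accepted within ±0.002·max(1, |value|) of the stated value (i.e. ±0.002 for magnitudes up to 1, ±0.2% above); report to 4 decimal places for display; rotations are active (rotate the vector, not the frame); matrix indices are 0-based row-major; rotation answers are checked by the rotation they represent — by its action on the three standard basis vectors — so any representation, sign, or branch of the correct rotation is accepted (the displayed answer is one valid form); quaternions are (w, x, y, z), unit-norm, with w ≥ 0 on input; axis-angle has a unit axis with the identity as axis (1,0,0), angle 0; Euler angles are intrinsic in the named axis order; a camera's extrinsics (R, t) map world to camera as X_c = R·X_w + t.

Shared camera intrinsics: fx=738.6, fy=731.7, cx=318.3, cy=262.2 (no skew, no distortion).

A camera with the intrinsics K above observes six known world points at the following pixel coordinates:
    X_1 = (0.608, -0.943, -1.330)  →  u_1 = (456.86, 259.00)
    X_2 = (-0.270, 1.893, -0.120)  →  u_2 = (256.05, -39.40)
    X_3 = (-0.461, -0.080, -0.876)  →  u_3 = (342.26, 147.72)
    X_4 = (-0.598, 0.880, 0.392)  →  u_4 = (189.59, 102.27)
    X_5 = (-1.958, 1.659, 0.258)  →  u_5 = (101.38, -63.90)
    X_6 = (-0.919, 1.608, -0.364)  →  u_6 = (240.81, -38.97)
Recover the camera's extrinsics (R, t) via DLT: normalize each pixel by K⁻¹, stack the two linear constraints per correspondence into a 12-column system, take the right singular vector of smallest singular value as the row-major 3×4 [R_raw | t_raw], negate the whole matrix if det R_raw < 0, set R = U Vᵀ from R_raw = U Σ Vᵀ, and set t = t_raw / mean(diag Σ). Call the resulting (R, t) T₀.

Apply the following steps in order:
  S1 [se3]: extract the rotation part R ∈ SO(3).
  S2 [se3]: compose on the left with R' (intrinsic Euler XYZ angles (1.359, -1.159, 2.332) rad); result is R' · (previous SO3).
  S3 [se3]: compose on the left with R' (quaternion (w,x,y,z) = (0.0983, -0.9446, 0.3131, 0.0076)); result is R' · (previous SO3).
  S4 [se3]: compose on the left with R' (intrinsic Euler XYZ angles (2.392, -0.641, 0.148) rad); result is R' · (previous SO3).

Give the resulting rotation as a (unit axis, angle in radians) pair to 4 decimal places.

source (pnp_recover): camera pose = R=[0.5872 -0.0553 -0.8076; 0.5587 -0.6942 0.4538; -0.5858 -0.7176 -0.3767], t=(-0.2300, -0.4199, 5.8600)
after S1 (rot_of_se3): [0.5872 -0.0553 -0.8076; 0.5587 -0.6942 0.4538; -0.5858 -0.7176 -0.3767]
after S2 (compose_so3): [0.2128 0.8741 0.4367; 0.9628 -0.1115 -0.2460; -0.1664 0.4728 -0.8653]
after S3 (compose_so3): [-0.4078 0.7910 0.4561; -0.9127 -0.3382 -0.2294; -0.0272 -0.5098 0.8599]
after S4 (compose_so3): [-0.1991 0.9719 -0.1255; 0.8291 0.0988 -0.5503; -0.5224 -0.2136 -0.8255]

rotation (axis_angle) = ((0.6238, 0.7354, -0.2646), 2.8684)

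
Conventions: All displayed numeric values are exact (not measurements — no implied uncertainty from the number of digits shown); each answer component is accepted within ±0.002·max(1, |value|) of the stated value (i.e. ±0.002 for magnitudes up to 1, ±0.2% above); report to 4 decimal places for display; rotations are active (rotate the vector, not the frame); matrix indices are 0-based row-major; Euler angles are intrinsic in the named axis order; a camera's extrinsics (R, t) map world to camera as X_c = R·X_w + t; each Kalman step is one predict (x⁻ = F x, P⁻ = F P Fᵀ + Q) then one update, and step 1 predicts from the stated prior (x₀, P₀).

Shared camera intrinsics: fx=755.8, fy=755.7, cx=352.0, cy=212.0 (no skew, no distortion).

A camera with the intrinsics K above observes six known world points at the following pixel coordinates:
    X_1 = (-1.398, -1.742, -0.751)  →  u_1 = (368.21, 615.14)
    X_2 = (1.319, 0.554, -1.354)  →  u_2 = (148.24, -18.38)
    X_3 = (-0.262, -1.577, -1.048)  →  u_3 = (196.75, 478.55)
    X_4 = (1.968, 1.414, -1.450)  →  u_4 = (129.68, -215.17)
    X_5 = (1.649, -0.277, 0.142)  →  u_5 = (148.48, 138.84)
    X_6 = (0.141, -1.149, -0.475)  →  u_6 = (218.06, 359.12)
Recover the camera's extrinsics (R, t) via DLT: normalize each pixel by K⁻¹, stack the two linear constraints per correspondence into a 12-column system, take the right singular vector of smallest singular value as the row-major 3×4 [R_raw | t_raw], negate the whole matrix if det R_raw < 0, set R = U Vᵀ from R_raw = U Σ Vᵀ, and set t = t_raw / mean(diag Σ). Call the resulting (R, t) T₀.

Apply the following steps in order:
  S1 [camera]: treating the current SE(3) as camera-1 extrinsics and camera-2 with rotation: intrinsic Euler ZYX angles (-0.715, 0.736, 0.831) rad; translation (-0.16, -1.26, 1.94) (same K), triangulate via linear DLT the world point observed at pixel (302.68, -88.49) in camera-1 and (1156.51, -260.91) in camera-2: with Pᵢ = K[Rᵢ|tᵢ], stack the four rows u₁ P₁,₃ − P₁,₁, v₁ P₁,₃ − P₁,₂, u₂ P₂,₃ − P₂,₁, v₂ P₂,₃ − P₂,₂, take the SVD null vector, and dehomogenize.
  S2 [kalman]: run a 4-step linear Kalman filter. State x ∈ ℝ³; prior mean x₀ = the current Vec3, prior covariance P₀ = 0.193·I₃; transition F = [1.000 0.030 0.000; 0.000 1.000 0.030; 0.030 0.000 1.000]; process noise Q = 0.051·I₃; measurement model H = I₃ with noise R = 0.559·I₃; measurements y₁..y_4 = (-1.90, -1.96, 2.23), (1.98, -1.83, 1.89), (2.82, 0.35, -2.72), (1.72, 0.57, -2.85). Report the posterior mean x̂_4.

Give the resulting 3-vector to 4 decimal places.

source (pnp_recover): camera pose = R=[-0.8309 0.5212 0.1948; -0.5113 -0.8533 0.1023; 0.2195 -0.0146 0.9755], t=(-0.0202, 0.0509, 5.0907)
after S1 (triangulate): (1.1686, 1.5157, -0.5661)
after S2 (kf_track): (1.3851, 0.1109, -0.8478)

result = (1.3851, 0.1109, -0.8478)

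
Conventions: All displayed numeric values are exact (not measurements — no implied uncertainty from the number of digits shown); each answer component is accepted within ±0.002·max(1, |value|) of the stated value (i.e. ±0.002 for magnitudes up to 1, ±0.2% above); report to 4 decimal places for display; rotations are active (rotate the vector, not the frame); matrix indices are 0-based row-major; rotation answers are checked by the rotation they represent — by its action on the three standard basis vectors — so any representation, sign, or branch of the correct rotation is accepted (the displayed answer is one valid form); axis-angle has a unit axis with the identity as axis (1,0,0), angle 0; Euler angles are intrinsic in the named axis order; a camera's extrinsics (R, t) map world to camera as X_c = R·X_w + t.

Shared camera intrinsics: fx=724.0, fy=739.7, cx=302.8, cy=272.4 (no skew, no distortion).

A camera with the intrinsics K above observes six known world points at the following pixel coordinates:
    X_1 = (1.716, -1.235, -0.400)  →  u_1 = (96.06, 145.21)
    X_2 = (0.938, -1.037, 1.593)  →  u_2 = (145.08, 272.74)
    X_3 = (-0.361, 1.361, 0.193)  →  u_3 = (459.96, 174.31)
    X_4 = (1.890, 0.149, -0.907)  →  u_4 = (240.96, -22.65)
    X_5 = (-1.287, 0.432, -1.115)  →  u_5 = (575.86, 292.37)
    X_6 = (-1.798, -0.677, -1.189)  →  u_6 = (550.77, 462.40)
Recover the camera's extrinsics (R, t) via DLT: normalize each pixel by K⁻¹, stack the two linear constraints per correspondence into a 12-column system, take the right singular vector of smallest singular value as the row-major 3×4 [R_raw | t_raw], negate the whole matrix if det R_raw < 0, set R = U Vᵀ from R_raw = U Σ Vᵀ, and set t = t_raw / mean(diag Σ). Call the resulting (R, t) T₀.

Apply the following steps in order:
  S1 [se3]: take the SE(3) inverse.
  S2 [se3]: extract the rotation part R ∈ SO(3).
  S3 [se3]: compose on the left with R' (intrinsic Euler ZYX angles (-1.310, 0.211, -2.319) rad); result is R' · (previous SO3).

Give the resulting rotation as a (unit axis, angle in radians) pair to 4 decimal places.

source (pnp_recover): camera pose = R=[-0.6704 0.6389 -0.3774; -0.7322 -0.6520 0.1970; -0.1202 0.4084 0.9049], t=(0.4100, -0.3000, 5.9000)
after S1 (invert_se3): R=[-0.6704 -0.7322 -0.1202; 0.6389 -0.6520 0.4084; -0.3774 0.1970 0.9049], t=(0.7641, -2.8670, -5.1249)
after S2 (rot_of_se3): [-0.6704 -0.7322 -0.1202; 0.6389 -0.6520 0.4084; -0.3774 0.1970 0.9049]
after S3 (compose_so3): [-0.8676 0.4020 0.2926; 0.4928 0.7738 0.3980; -0.0664 0.4895 -0.8695]

rotation (axis_angle) = ((0.2399, 0.9412, 0.2379), 2.9497)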